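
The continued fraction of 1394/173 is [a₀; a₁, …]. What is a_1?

17

1394 = 8·173 + 10   →  a_0 = 8
173 = 17·10 + 3   →  a_1 = 17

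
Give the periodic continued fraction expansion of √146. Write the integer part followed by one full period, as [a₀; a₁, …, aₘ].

[12; 12, 24]

a₀ = ⌊√146⌋ = 12.
With m₀=0, d₀=1 and mₖ₊₁ = dₖaₖ − mₖ, dₖ₊₁ = (n − mₖ₊₁²)/dₖ, aₖ₊₁ = ⌊(a₀+mₖ₊₁)/dₖ₊₁⌋:
  k=1: m=12, d=2, a=12
  k=2: m=12, d=1, a=24
d=1 and a=2a₀=24 at k=2, so the next step gives (m, d) = (12, 2) again — its k=1 value — and the period has length 2.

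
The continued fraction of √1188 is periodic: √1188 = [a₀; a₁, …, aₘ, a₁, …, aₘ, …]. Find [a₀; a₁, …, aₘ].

[34; 2, 7, 6, 7, 2, 68]

a₀ = ⌊√1188⌋ = 34.
With m₀=0, d₀=1 and mₖ₊₁ = dₖaₖ − mₖ, dₖ₊₁ = (n − mₖ₊₁²)/dₖ, aₖ₊₁ = ⌊(a₀+mₖ₊₁)/dₖ₊₁⌋:
  k=1: m=34, d=32, a=2
  k=2: m=30, d=9, a=7
  k=3: m=33, d=11, a=6
  k=4: m=33, d=9, a=7
  k=5: m=30, d=32, a=2
  k=6: m=34, d=1, a=68
d=1 and a=2a₀=68 at k=6, so the next step gives (m, d) = (34, 32) again — its k=1 value — and the period has length 6.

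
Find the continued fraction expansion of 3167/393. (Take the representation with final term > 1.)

3167 = 8×393 + 23
393 = 17×23 + 2
23 = 11×2 + 1
2 = 2×1 + 0  (stop)
So 3167/393 = [8; 17, 11, 2].

[8; 17, 11, 2]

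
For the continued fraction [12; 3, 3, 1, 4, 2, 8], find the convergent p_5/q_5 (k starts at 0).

Using pₖ = aₖpₖ₋₁ + pₖ₋₂, qₖ = aₖqₖ₋₁ + qₖ₋₂ (with p₋₁=1, p₋₂=0, q₋₁=0, q₋₂=1):
  k=0: a=12, p=12, q=1
  k=1: a=3, p=37, q=3
  k=2: a=3, p=123, q=10
  k=3: a=1, p=160, q=13
  k=4: a=4, p=763, q=62
  k=5: a=2, p=1686, q=137

1686/137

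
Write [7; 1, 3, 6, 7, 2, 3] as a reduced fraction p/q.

10305/1328

Using pₖ = aₖpₖ₋₁ + pₖ₋₂ and qₖ = aₖqₖ₋₁ + qₖ₋₂:
  k=0: a=7, p=7, q=1
  k=1: a=1, p=8, q=1
  k=2: a=3, p=31, q=4
  k=3: a=6, p=194, q=25
  k=4: a=7, p=1389, q=179
  k=5: a=2, p=2972, q=383
  k=6: a=3, p=10305, q=1328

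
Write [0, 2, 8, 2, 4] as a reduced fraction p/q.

Using pₖ = aₖpₖ₋₁ + pₖ₋₂ and qₖ = aₖqₖ₋₁ + qₖ₋₂:
  k=0: a=0, p=0, q=1
  k=1: a=2, p=1, q=2
  k=2: a=8, p=8, q=17
  k=3: a=2, p=17, q=36
  k=4: a=4, p=76, q=161

76/161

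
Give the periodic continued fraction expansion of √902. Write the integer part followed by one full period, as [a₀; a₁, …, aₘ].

[30; 30, 60]

a₀ = ⌊√902⌋ = 30.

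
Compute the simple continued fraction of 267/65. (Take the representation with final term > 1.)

[4; 9, 3, 2]

267 = 4·65 + 7
65 = 9·7 + 2
7 = 3·2 + 1
2 = 2·1 + 0  (stop)
So 267/65 = [4; 9, 3, 2].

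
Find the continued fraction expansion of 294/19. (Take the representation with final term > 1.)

[15; 2, 9]

294 = 15×19 + 9
19 = 2×9 + 1
9 = 9×1 + 0  (stop)
So 294/19 = [15; 2, 9].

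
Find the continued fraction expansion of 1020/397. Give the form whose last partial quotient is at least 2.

1020 = 2×397 + 226
397 = 1×226 + 171
226 = 1×171 + 55
171 = 3×55 + 6
55 = 9×6 + 1
6 = 6×1 + 0  (stop)
So 1020/397 = [2; 1, 1, 3, 9, 6].

[2; 1, 1, 3, 9, 6]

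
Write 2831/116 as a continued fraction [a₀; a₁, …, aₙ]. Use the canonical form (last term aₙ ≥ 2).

[24; 2, 2, 7, 3]

2831 = 24·116 + 47
116 = 2·47 + 22
47 = 2·22 + 3
22 = 7·3 + 1
3 = 3·1 + 0  (stop)
So 2831/116 = [24; 2, 2, 7, 3].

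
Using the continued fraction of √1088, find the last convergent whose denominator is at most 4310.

141472/4289

√1088 = [32; 1, 64, …] (period length 2).
Convergents:
  p_0/q_0 = 32/1
  p_1/q_1 = 33/1
  p_2/q_2 = 2144/65
  p_3/q_3 = 2177/66
  p_4/q_4 = 141472/4289
  p_5/q_5 = 143649/4355
q_4 = 4289 ≤ 4310 < 4355 = q_5, so the answer is 141472/4289.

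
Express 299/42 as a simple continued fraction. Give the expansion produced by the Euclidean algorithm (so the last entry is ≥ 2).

[7; 8, 2, 2]

299 = 7*42 + 5
42 = 8*5 + 2
5 = 2*2 + 1
2 = 2*1 + 0  (stop)
So 299/42 = [7; 8, 2, 2].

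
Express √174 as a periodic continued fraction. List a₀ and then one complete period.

a₀ = ⌊√174⌋ = 13.
With m₀=0, d₀=1 and mₖ₊₁ = dₖaₖ − mₖ, dₖ₊₁ = (n − mₖ₊₁²)/dₖ, aₖ₊₁ = ⌊(a₀+mₖ₊₁)/dₖ₊₁⌋:
  k=1: m=13, d=5, a=5
  k=2: m=12, d=6, a=4
  k=3: m=12, d=5, a=5
  k=4: m=13, d=1, a=26
d=1 and a=2a₀=26 at k=4, so the next step gives (m, d) = (13, 5) again — its k=1 value — and the period has length 4.

[13; 5, 4, 5, 26]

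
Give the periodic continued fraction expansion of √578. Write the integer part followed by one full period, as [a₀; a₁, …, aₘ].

a₀ = ⌊√578⌋ = 24.
With m₀=0, d₀=1 and mₖ₊₁ = dₖaₖ − mₖ, dₖ₊₁ = (n − mₖ₊₁²)/dₖ, aₖ₊₁ = ⌊(a₀+mₖ₊₁)/dₖ₊₁⌋:
  k=1: m=24, d=2, a=24
  k=2: m=24, d=1, a=48
d=1 and a=2a₀=48 at k=2, so the next step gives (m, d) = (24, 2) again — its k=1 value — and the period has length 2.

[24; 24, 48]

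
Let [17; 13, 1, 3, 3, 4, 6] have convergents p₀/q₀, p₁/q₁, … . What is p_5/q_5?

Using pₖ = aₖpₖ₋₁ + pₖ₋₂, qₖ = aₖqₖ₋₁ + qₖ₋₂ (with p₋₁=1, p₋₂=0, q₋₁=0, q₋₂=1):
  k=0: a=17, p=17, q=1
  k=1: a=13, p=222, q=13
  k=2: a=1, p=239, q=14
  k=3: a=3, p=939, q=55
  k=4: a=3, p=3056, q=179
  k=5: a=4, p=13163, q=771

13163/771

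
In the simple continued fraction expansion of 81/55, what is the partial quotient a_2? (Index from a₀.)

8

81 = 1·55 + 26   →  a_0 = 1
55 = 2·26 + 3   →  a_1 = 2
26 = 8·3 + 2   →  a_2 = 8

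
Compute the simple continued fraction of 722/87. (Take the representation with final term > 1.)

[8; 3, 2, 1, 8]

722 = 8×87 + 26
87 = 3×26 + 9
26 = 2×9 + 8
9 = 1×8 + 1
8 = 8×1 + 0  (stop)
So 722/87 = [8; 3, 2, 1, 8].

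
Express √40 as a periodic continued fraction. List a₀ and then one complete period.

[6; 3, 12]

a₀ = ⌊√40⌋ = 6.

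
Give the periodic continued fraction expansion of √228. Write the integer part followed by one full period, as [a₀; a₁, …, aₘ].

[15; 10, 30]

a₀ = ⌊√228⌋ = 15.
With m₀=0, d₀=1 and mₖ₊₁ = dₖaₖ − mₖ, dₖ₊₁ = (n − mₖ₊₁²)/dₖ, aₖ₊₁ = ⌊(a₀+mₖ₊₁)/dₖ₊₁⌋:
  k=1: m=15, d=3, a=10
  k=2: m=15, d=1, a=30
d=1 and a=2a₀=30 at k=2, so the next step gives (m, d) = (15, 3) again — its k=1 value — and the period has length 2.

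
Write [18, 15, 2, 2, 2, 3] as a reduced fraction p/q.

Using pₖ = aₖpₖ₋₁ + pₖ₋₂ and qₖ = aₖqₖ₋₁ + qₖ₋₂:
  k=0: a=18, p=18, q=1
  k=1: a=15, p=271, q=15
  k=2: a=2, p=560, q=31
  k=3: a=2, p=1391, q=77
  k=4: a=2, p=3342, q=185
  k=5: a=3, p=11417, q=632

11417/632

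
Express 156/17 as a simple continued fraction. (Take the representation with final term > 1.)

156 = 9×17 + 3
17 = 5×3 + 2
3 = 1×2 + 1
2 = 2×1 + 0  (stop)
So 156/17 = [9; 5, 1, 2].

[9; 5, 1, 2]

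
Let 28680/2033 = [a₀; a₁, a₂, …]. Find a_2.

28680 = 14·2033 + 218   →  a_0 = 14
2033 = 9·218 + 71   →  a_1 = 9
218 = 3·71 + 5   →  a_2 = 3

3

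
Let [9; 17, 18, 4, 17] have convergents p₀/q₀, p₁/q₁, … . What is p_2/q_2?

2781/307

Using pₖ = aₖpₖ₋₁ + pₖ₋₂, qₖ = aₖqₖ₋₁ + qₖ₋₂ (with p₋₁=1, p₋₂=0, q₋₁=0, q₋₂=1):
  k=0: a=9, p=9, q=1
  k=1: a=17, p=154, q=17
  k=2: a=18, p=2781, q=307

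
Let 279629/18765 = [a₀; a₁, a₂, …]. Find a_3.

279629 = 14·18765 + 16919   →  a_0 = 14
18765 = 1·16919 + 1846   →  a_1 = 1
16919 = 9·1846 + 305   →  a_2 = 9
1846 = 6·305 + 16   →  a_3 = 6

6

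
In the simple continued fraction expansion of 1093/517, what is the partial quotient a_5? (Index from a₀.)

1

1093 = 2·517 + 59   →  a_0 = 2
517 = 8·59 + 45   →  a_1 = 8
59 = 1·45 + 14   →  a_2 = 1
45 = 3·14 + 3   →  a_3 = 3
14 = 4·3 + 2   →  a_4 = 4
3 = 1·2 + 1   →  a_5 = 1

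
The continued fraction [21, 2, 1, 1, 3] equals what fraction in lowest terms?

Fold from the inside: start with 3/1.
  1 + 1/3 = 4/3
  1 + 3/4 = 7/4
  2 + 4/7 = 18/7
  21 + 7/18 = 385/18

385/18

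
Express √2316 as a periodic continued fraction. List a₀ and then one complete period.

a₀ = ⌊√2316⌋ = 48.
With m₀=0, d₀=1 and mₖ₊₁ = dₖaₖ − mₖ, dₖ₊₁ = (n − mₖ₊₁²)/dₖ, aₖ₊₁ = ⌊(a₀+mₖ₊₁)/dₖ₊₁⌋:
  k=1: m=48, d=12, a=8
  k=2: m=48, d=1, a=96
d=1 and a=2a₀=96 at k=2, so the next step gives (m, d) = (48, 12) again — its k=1 value — and the period has length 2.

[48; 8, 96]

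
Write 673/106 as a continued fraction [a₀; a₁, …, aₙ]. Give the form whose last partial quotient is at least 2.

673 = 6×106 + 37
106 = 2×37 + 32
37 = 1×32 + 5
32 = 6×5 + 2
5 = 2×2 + 1
2 = 2×1 + 0  (stop)
So 673/106 = [6; 2, 1, 6, 2, 2].

[6; 2, 1, 6, 2, 2]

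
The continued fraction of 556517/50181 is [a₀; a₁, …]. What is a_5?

2

556517 = 11·50181 + 4526   →  a_0 = 11
50181 = 11·4526 + 395   →  a_1 = 11
4526 = 11·395 + 181   →  a_2 = 11
395 = 2·181 + 33   →  a_3 = 2
181 = 5·33 + 16   →  a_4 = 5
33 = 2·16 + 1   →  a_5 = 2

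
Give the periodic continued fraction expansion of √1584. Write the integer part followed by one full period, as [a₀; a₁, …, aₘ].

a₀ = ⌊√1584⌋ = 39.
With m₀=0, d₀=1 and mₖ₊₁ = dₖaₖ − mₖ, dₖ₊₁ = (n − mₖ₊₁²)/dₖ, aₖ₊₁ = ⌊(a₀+mₖ₊₁)/dₖ₊₁⌋:
  k=1: m=39, d=63, a=1
  k=2: m=24, d=16, a=3
  k=3: m=24, d=63, a=1
  k=4: m=39, d=1, a=78
d=1 and a=2a₀=78 at k=4, so the next step gives (m, d) = (39, 63) again — its k=1 value — and the period has length 4.

[39; 1, 3, 1, 78]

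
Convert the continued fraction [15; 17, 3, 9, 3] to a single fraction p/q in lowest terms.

22692/1507

Fold from the inside: start with 3/1.
  9 + 1/3 = 28/3
  3 + 3/28 = 87/28
  17 + 28/87 = 1507/87
  15 + 87/1507 = 22692/1507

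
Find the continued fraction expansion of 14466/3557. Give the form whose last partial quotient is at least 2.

14466 = 4·3557 + 238
3557 = 14·238 + 225
238 = 1·225 + 13
225 = 17·13 + 4
13 = 3·4 + 1
4 = 4·1 + 0  (stop)
So 14466/3557 = [4; 14, 1, 17, 3, 4].

[4; 14, 1, 17, 3, 4]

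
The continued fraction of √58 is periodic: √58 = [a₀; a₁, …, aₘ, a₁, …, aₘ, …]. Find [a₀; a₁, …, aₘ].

a₀ = ⌊√58⌋ = 7.
With m₀=0, d₀=1 and mₖ₊₁ = dₖaₖ − mₖ, dₖ₊₁ = (n − mₖ₊₁²)/dₖ, aₖ₊₁ = ⌊(a₀+mₖ₊₁)/dₖ₊₁⌋:
  k=1: m=7, d=9, a=1
  k=2: m=2, d=6, a=1
  k=3: m=4, d=7, a=1
  k=4: m=3, d=7, a=1
  k=5: m=4, d=6, a=1
  k=6: m=2, d=9, a=1
  k=7: m=7, d=1, a=14
d=1 and a=2a₀=14 at k=7, so the next step gives (m, d) = (7, 9) again — its k=1 value — and the period has length 7.

[7; 1, 1, 1, 1, 1, 1, 14]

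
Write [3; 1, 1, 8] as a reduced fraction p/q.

Fold from the inside: start with 8/1.
  1 + 1/8 = 9/8
  1 + 8/9 = 17/9
  3 + 9/17 = 60/17

60/17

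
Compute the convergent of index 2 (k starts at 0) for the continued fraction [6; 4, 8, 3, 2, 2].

Using pₖ = aₖpₖ₋₁ + pₖ₋₂, qₖ = aₖqₖ₋₁ + qₖ₋₂ (with p₋₁=1, p₋₂=0, q₋₁=0, q₋₂=1):
  k=0: a=6, p=6, q=1
  k=1: a=4, p=25, q=4
  k=2: a=8, p=206, q=33

206/33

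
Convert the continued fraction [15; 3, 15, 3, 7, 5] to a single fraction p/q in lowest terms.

81321/5306

Using pₖ = aₖpₖ₋₁ + pₖ₋₂ and qₖ = aₖqₖ₋₁ + qₖ₋₂:
  k=0: a=15, p=15, q=1
  k=1: a=3, p=46, q=3
  k=2: a=15, p=705, q=46
  k=3: a=3, p=2161, q=141
  k=4: a=7, p=15832, q=1033
  k=5: a=5, p=81321, q=5306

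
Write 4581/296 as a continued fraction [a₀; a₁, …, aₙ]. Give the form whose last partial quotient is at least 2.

4581 = 15*296 + 141
296 = 2*141 + 14
141 = 10*14 + 1
14 = 14*1 + 0  (stop)
So 4581/296 = [15; 2, 10, 14].

[15; 2, 10, 14]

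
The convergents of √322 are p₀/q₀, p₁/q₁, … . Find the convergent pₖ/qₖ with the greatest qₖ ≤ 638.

11287/629

√322 = [17; 1, 16, 1, 34, …] (period length 4).
Convergents:
  p_0/q_0 = 17/1
  p_1/q_1 = 18/1
  p_2/q_2 = 305/17
  p_3/q_3 = 323/18
  p_4/q_4 = 11287/629
  p_5/q_5 = 11610/647
q_4 = 629 ≤ 638 < 647 = q_5, so the answer is 11287/629.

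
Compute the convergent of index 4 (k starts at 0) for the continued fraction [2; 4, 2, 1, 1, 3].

Using pₖ = aₖpₖ₋₁ + pₖ₋₂, qₖ = aₖqₖ₋₁ + qₖ₋₂ (with p₋₁=1, p₋₂=0, q₋₁=0, q₋₂=1):
  k=0: a=2, p=2, q=1
  k=1: a=4, p=9, q=4
  k=2: a=2, p=20, q=9
  k=3: a=1, p=29, q=13
  k=4: a=1, p=49, q=22

49/22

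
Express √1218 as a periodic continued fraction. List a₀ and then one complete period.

a₀ = ⌊√1218⌋ = 34.
With m₀=0, d₀=1 and mₖ₊₁ = dₖaₖ − mₖ, dₖ₊₁ = (n − mₖ₊₁²)/dₖ, aₖ₊₁ = ⌊(a₀+mₖ₊₁)/dₖ₊₁⌋:
  k=1: m=34, d=62, a=1
  k=2: m=28, d=7, a=8
  k=3: m=28, d=62, a=1
  k=4: m=34, d=1, a=68
d=1 and a=2a₀=68 at k=4, so the next step gives (m, d) = (34, 62) again — its k=1 value — and the period has length 4.

[34; 1, 8, 1, 68]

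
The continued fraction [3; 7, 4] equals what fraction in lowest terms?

Using pₖ = aₖpₖ₋₁ + pₖ₋₂ and qₖ = aₖqₖ₋₁ + qₖ₋₂:
  k=0: a=3, p=3, q=1
  k=1: a=7, p=22, q=7
  k=2: a=4, p=91, q=29

91/29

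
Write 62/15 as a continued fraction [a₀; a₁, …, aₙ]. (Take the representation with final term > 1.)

62 = 4*15 + 2
15 = 7*2 + 1
2 = 2*1 + 0  (stop)
So 62/15 = [4; 7, 2].

[4; 7, 2]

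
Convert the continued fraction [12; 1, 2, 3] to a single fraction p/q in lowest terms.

Fold from the inside: start with 3/1.
  2 + 1/3 = 7/3
  1 + 3/7 = 10/7
  12 + 7/10 = 127/10

127/10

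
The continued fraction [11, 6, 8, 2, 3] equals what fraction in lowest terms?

4030/361

Using pₖ = aₖpₖ₋₁ + pₖ₋₂ and qₖ = aₖqₖ₋₁ + qₖ₋₂:
  k=0: a=11, p=11, q=1
  k=1: a=6, p=67, q=6
  k=2: a=8, p=547, q=49
  k=3: a=2, p=1161, q=104
  k=4: a=3, p=4030, q=361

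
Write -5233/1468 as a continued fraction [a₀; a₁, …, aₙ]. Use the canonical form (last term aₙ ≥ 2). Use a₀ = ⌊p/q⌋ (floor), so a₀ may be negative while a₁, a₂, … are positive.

-5233 = -4×1468 + 639
1468 = 2×639 + 190
639 = 3×190 + 69
190 = 2×69 + 52
69 = 1×52 + 17
52 = 3×17 + 1
17 = 17×1 + 0  (stop)
So -5233/1468 = [-4; 2, 3, 2, 1, 3, 17].

[-4; 2, 3, 2, 1, 3, 17]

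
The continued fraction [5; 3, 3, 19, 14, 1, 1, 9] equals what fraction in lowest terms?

283355/53458

Fold from the inside: start with 9/1.
  1 + 1/9 = 10/9
  1 + 9/10 = 19/10
  14 + 10/19 = 276/19
  19 + 19/276 = 5263/276
  3 + 276/5263 = 16065/5263
  3 + 5263/16065 = 53458/16065
  5 + 16065/53458 = 283355/53458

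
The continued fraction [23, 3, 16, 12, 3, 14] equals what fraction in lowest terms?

Fold from the inside: start with 14/1.
  3 + 1/14 = 43/14
  12 + 14/43 = 530/43
  16 + 43/530 = 8523/530
  3 + 530/8523 = 26099/8523
  23 + 8523/26099 = 608800/26099

608800/26099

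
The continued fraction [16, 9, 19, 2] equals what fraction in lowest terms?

5687/353

Fold from the inside: start with 2/1.
  19 + 1/2 = 39/2
  9 + 2/39 = 353/39
  16 + 39/353 = 5687/353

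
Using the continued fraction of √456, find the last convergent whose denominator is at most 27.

√456 = [21; 2, 1, 4, 1, 2, 42, …] (period length 6).
Convergents:
  p_0/q_0 = 21/1
  p_1/q_1 = 43/2
  p_2/q_2 = 64/3
  p_3/q_3 = 299/14
  p_4/q_4 = 363/17
  p_5/q_5 = 1025/48
q_4 = 17 ≤ 27 < 48 = q_5, so the answer is 363/17.

363/17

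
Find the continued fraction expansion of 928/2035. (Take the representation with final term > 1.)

[0; 2, 5, 5, 2, 2, 1, 4]

928 = 0*2035 + 928
2035 = 2*928 + 179
928 = 5*179 + 33
179 = 5*33 + 14
33 = 2*14 + 5
14 = 2*5 + 4
5 = 1*4 + 1
4 = 4*1 + 0  (stop)
So 928/2035 = [0; 2, 5, 5, 2, 2, 1, 4].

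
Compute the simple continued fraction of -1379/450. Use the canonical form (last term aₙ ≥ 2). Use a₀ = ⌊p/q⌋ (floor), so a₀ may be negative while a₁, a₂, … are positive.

[-4; 1, 14, 1, 1, 14]

-1379 = -4×450 + 421
450 = 1×421 + 29
421 = 14×29 + 15
29 = 1×15 + 14
15 = 1×14 + 1
14 = 14×1 + 0  (stop)
So -1379/450 = [-4; 1, 14, 1, 1, 14].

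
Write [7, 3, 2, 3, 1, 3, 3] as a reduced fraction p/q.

Fold from the inside: start with 3/1.
  3 + 1/3 = 10/3
  1 + 3/10 = 13/10
  3 + 10/13 = 49/13
  2 + 13/49 = 111/49
  3 + 49/111 = 382/111
  7 + 111/382 = 2785/382

2785/382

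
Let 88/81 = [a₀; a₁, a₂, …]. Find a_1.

11

88 = 1·81 + 7   →  a_0 = 1
81 = 11·7 + 4   →  a_1 = 11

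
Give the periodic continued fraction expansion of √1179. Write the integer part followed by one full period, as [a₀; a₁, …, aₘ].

[34; 2, 1, 33, 1, 2, 68]

a₀ = ⌊√1179⌋ = 34.
With m₀=0, d₀=1 and mₖ₊₁ = dₖaₖ − mₖ, dₖ₊₁ = (n − mₖ₊₁²)/dₖ, aₖ₊₁ = ⌊(a₀+mₖ₊₁)/dₖ₊₁⌋:
  k=1: m=34, d=23, a=2
  k=2: m=12, d=45, a=1
  k=3: m=33, d=2, a=33
  k=4: m=33, d=45, a=1
  k=5: m=12, d=23, a=2
  k=6: m=34, d=1, a=68
d=1 and a=2a₀=68 at k=6, so the next step gives (m, d) = (34, 23) again — its k=1 value — and the period has length 6.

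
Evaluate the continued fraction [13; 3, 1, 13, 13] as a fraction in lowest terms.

Using pₖ = aₖpₖ₋₁ + pₖ₋₂ and qₖ = aₖqₖ₋₁ + qₖ₋₂:
  k=0: a=13, p=13, q=1
  k=1: a=3, p=40, q=3
  k=2: a=1, p=53, q=4
  k=3: a=13, p=729, q=55
  k=4: a=13, p=9530, q=719

9530/719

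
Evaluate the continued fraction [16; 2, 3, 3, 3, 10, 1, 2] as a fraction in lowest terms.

Using pₖ = aₖpₖ₋₁ + pₖ₋₂ and qₖ = aₖqₖ₋₁ + qₖ₋₂:
  k=0: a=16, p=16, q=1
  k=1: a=2, p=33, q=2
  k=2: a=3, p=115, q=7
  k=3: a=3, p=378, q=23
  k=4: a=3, p=1249, q=76
  k=5: a=10, p=12868, q=783
  k=6: a=1, p=14117, q=859
  k=7: a=2, p=41102, q=2501

41102/2501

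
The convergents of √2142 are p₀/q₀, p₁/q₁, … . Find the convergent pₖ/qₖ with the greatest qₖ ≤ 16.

324/7

√2142 = [46; 3, 1, 1, 4, 1, 1, 3, 92, …] (period length 8).
Convergents:
  p_0/q_0 = 46/1
  p_1/q_1 = 139/3
  p_2/q_2 = 185/4
  p_3/q_3 = 324/7
  p_4/q_4 = 1481/32
q_3 = 7 ≤ 16 < 32 = q_4, so the answer is 324/7.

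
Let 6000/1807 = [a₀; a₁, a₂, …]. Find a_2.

6000 = 3·1807 + 579   →  a_0 = 3
1807 = 3·579 + 70   →  a_1 = 3
579 = 8·70 + 19   →  a_2 = 8

8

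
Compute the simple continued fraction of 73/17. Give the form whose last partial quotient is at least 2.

[4; 3, 2, 2]

73 = 4*17 + 5
17 = 3*5 + 2
5 = 2*2 + 1
2 = 2*1 + 0  (stop)
So 73/17 = [4; 3, 2, 2].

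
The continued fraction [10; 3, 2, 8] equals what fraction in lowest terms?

Using pₖ = aₖpₖ₋₁ + pₖ₋₂ and qₖ = aₖqₖ₋₁ + qₖ₋₂:
  k=0: a=10, p=10, q=1
  k=1: a=3, p=31, q=3
  k=2: a=2, p=72, q=7
  k=3: a=8, p=607, q=59

607/59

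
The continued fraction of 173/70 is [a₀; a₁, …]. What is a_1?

173 = 2·70 + 33   →  a_0 = 2
70 = 2·33 + 4   →  a_1 = 2

2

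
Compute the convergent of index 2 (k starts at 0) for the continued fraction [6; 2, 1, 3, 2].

Using pₖ = aₖpₖ₋₁ + pₖ₋₂, qₖ = aₖqₖ₋₁ + qₖ₋₂ (with p₋₁=1, p₋₂=0, q₋₁=0, q₋₂=1):
  k=0: a=6, p=6, q=1
  k=1: a=2, p=13, q=2
  k=2: a=1, p=19, q=3

19/3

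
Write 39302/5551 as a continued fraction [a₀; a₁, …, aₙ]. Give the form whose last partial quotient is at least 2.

[7; 12, 2, 9, 5, 1, 3]

39302 = 7·5551 + 445
5551 = 12·445 + 211
445 = 2·211 + 23
211 = 9·23 + 4
23 = 5·4 + 3
4 = 1·3 + 1
3 = 3·1 + 0  (stop)
So 39302/5551 = [7; 12, 2, 9, 5, 1, 3].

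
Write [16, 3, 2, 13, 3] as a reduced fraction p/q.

4707/289

Using pₖ = aₖpₖ₋₁ + pₖ₋₂ and qₖ = aₖqₖ₋₁ + qₖ₋₂:
  k=0: a=16, p=16, q=1
  k=1: a=3, p=49, q=3
  k=2: a=2, p=114, q=7
  k=3: a=13, p=1531, q=94
  k=4: a=3, p=4707, q=289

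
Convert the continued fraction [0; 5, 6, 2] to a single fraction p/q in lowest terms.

Using pₖ = aₖpₖ₋₁ + pₖ₋₂ and qₖ = aₖqₖ₋₁ + qₖ₋₂:
  k=0: a=0, p=0, q=1
  k=1: a=5, p=1, q=5
  k=2: a=6, p=6, q=31
  k=3: a=2, p=13, q=67

13/67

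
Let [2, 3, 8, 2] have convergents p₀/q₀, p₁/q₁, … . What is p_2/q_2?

Using pₖ = aₖpₖ₋₁ + pₖ₋₂, qₖ = aₖqₖ₋₁ + qₖ₋₂ (with p₋₁=1, p₋₂=0, q₋₁=0, q₋₂=1):
  k=0: a=2, p=2, q=1
  k=1: a=3, p=7, q=3
  k=2: a=8, p=58, q=25

58/25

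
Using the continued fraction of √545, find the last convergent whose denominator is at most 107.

√545 = [23; 2, 1, 8, 1, 2, 46, …] (period length 6).
Convergents:
  p_0/q_0 = 23/1
  p_1/q_1 = 47/2
  p_2/q_2 = 70/3
  p_3/q_3 = 607/26
  p_4/q_4 = 677/29
  p_5/q_5 = 1961/84
  p_6/q_6 = 90883/3893
q_5 = 84 ≤ 107 < 3893 = q_6, so the answer is 1961/84.

1961/84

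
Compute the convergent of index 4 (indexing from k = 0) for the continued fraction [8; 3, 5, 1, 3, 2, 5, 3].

Using pₖ = aₖpₖ₋₁ + pₖ₋₂, qₖ = aₖqₖ₋₁ + qₖ₋₂ (with p₋₁=1, p₋₂=0, q₋₁=0, q₋₂=1):
  k=0: a=8, p=8, q=1
  k=1: a=3, p=25, q=3
  k=2: a=5, p=133, q=16
  k=3: a=1, p=158, q=19
  k=4: a=3, p=607, q=73

607/73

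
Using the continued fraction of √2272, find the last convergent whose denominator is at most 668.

√2272 = [47; 1, 1, 1, 94, …] (period length 4).
Convergents:
  p_0/q_0 = 47/1
  p_1/q_1 = 48/1
  p_2/q_2 = 95/2
  p_3/q_3 = 143/3
  p_4/q_4 = 13537/284
  p_5/q_5 = 13680/287
  p_6/q_6 = 27217/571
  p_7/q_7 = 40897/858
q_6 = 571 ≤ 668 < 858 = q_7, so the answer is 27217/571.

27217/571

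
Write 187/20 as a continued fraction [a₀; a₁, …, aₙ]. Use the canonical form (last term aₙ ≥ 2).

187 = 9×20 + 7
20 = 2×7 + 6
7 = 1×6 + 1
6 = 6×1 + 0  (stop)
So 187/20 = [9; 2, 1, 6].

[9; 2, 1, 6]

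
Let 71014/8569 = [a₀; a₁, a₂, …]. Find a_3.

71014 = 8·8569 + 2462   →  a_0 = 8
8569 = 3·2462 + 1183   →  a_1 = 3
2462 = 2·1183 + 96   →  a_2 = 2
1183 = 12·96 + 31   →  a_3 = 12

12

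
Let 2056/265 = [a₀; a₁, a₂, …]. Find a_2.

2056 = 7·265 + 201   →  a_0 = 7
265 = 1·201 + 64   →  a_1 = 1
201 = 3·64 + 9   →  a_2 = 3

3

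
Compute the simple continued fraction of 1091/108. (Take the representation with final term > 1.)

1091 = 10*108 + 11
108 = 9*11 + 9
11 = 1*9 + 2
9 = 4*2 + 1
2 = 2*1 + 0  (stop)
So 1091/108 = [10; 9, 1, 4, 2].

[10; 9, 1, 4, 2]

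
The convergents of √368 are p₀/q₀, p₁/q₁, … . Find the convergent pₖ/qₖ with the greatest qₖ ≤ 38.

√368 = [19; 5, 2, 5, 38, …] (period length 4).
Convergents:
  p_0/q_0 = 19/1
  p_1/q_1 = 96/5
  p_2/q_2 = 211/11
  p_3/q_3 = 1151/60
q_2 = 11 ≤ 38 < 60 = q_3, so the answer is 211/11.

211/11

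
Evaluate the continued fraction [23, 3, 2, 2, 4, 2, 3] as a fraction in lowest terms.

Fold from the inside: start with 3/1.
  2 + 1/3 = 7/3
  4 + 3/7 = 31/7
  2 + 7/31 = 69/31
  2 + 31/69 = 169/69
  3 + 69/169 = 576/169
  23 + 169/576 = 13417/576

13417/576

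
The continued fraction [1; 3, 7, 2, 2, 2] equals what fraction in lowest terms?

Using pₖ = aₖpₖ₋₁ + pₖ₋₂ and qₖ = aₖqₖ₋₁ + qₖ₋₂:
  k=0: a=1, p=1, q=1
  k=1: a=3, p=4, q=3
  k=2: a=7, p=29, q=22
  k=3: a=2, p=62, q=47
  k=4: a=2, p=153, q=116
  k=5: a=2, p=368, q=279

368/279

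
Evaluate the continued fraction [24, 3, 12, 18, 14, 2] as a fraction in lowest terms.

Fold from the inside: start with 2/1.
  14 + 1/2 = 29/2
  18 + 2/29 = 524/29
  12 + 29/524 = 6317/524
  3 + 524/6317 = 19475/6317
  24 + 6317/19475 = 473717/19475

473717/19475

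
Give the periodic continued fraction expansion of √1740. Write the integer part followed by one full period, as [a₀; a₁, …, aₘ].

[41; 1, 2, 2, 20, 2, 2, 1, 82]

a₀ = ⌊√1740⌋ = 41.
With m₀=0, d₀=1 and mₖ₊₁ = dₖaₖ − mₖ, dₖ₊₁ = (n − mₖ₊₁²)/dₖ, aₖ₊₁ = ⌊(a₀+mₖ₊₁)/dₖ₊₁⌋:
  k=1: m=41, d=59, a=1
  k=2: m=18, d=24, a=2
  k=3: m=30, d=35, a=2
  k=4: m=40, d=4, a=20
  k=5: m=40, d=35, a=2
  k=6: m=30, d=24, a=2
  k=7: m=18, d=59, a=1
  k=8: m=41, d=1, a=82
d=1 and a=2a₀=82 at k=8, so the next step gives (m, d) = (41, 59) again — its k=1 value — and the period has length 8.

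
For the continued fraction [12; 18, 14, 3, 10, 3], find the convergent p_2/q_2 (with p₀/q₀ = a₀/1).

3050/253

Using pₖ = aₖpₖ₋₁ + pₖ₋₂, qₖ = aₖqₖ₋₁ + qₖ₋₂ (with p₋₁=1, p₋₂=0, q₋₁=0, q₋₂=1):
  k=0: a=12, p=12, q=1
  k=1: a=18, p=217, q=18
  k=2: a=14, p=3050, q=253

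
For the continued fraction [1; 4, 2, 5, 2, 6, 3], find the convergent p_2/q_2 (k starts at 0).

11/9

Using pₖ = aₖpₖ₋₁ + pₖ₋₂, qₖ = aₖqₖ₋₁ + qₖ₋₂ (with p₋₁=1, p₋₂=0, q₋₁=0, q₋₂=1):
  k=0: a=1, p=1, q=1
  k=1: a=4, p=5, q=4
  k=2: a=2, p=11, q=9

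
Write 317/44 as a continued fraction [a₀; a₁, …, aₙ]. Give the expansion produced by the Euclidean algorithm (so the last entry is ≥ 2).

[7; 4, 1, 8]

317 = 7×44 + 9
44 = 4×9 + 8
9 = 1×8 + 1
8 = 8×1 + 0  (stop)
So 317/44 = [7; 4, 1, 8].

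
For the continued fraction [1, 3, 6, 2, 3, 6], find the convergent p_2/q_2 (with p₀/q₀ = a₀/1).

25/19

Using pₖ = aₖpₖ₋₁ + pₖ₋₂, qₖ = aₖqₖ₋₁ + qₖ₋₂ (with p₋₁=1, p₋₂=0, q₋₁=0, q₋₂=1):
  k=0: a=1, p=1, q=1
  k=1: a=3, p=4, q=3
  k=2: a=6, p=25, q=19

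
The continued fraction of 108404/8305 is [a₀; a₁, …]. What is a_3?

108404 = 13·8305 + 439   →  a_0 = 13
8305 = 18·439 + 403   →  a_1 = 18
439 = 1·403 + 36   →  a_2 = 1
403 = 11·36 + 7   →  a_3 = 11

11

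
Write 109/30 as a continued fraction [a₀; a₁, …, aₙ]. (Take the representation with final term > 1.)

[3; 1, 1, 1, 2, 1, 2]

109 = 3*30 + 19
30 = 1*19 + 11
19 = 1*11 + 8
11 = 1*8 + 3
8 = 2*3 + 2
3 = 1*2 + 1
2 = 2*1 + 0  (stop)
So 109/30 = [3; 1, 1, 1, 2, 1, 2].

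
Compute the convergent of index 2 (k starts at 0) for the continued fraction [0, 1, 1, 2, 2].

1/2

Using pₖ = aₖpₖ₋₁ + pₖ₋₂, qₖ = aₖqₖ₋₁ + qₖ₋₂ (with p₋₁=1, p₋₂=0, q₋₁=0, q₋₂=1):
  k=0: a=0, p=0, q=1
  k=1: a=1, p=1, q=1
  k=2: a=1, p=1, q=2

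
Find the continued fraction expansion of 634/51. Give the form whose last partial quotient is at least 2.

[12; 2, 3, 7]

634 = 12×51 + 22
51 = 2×22 + 7
22 = 3×7 + 1
7 = 7×1 + 0  (stop)
So 634/51 = [12; 2, 3, 7].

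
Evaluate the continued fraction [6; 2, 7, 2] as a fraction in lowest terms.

207/32

Fold from the inside: start with 2/1.
  7 + 1/2 = 15/2
  2 + 2/15 = 32/15
  6 + 15/32 = 207/32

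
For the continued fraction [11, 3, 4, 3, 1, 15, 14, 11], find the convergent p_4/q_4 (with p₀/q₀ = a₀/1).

Using pₖ = aₖpₖ₋₁ + pₖ₋₂, qₖ = aₖqₖ₋₁ + qₖ₋₂ (with p₋₁=1, p₋₂=0, q₋₁=0, q₋₂=1):
  k=0: a=11, p=11, q=1
  k=1: a=3, p=34, q=3
  k=2: a=4, p=147, q=13
  k=3: a=3, p=475, q=42
  k=4: a=1, p=622, q=55

622/55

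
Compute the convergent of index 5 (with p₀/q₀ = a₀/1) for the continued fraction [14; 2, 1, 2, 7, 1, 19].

Using pₖ = aₖpₖ₋₁ + pₖ₋₂, qₖ = aₖqₖ₋₁ + qₖ₋₂ (with p₋₁=1, p₋₂=0, q₋₁=0, q₋₂=1):
  k=0: a=14, p=14, q=1
  k=1: a=2, p=29, q=2
  k=2: a=1, p=43, q=3
  k=3: a=2, p=115, q=8
  k=4: a=7, p=848, q=59
  k=5: a=1, p=963, q=67

963/67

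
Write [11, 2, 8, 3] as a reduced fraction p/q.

Using pₖ = aₖpₖ₋₁ + pₖ₋₂ and qₖ = aₖqₖ₋₁ + qₖ₋₂:
  k=0: a=11, p=11, q=1
  k=1: a=2, p=23, q=2
  k=2: a=8, p=195, q=17
  k=3: a=3, p=608, q=53

608/53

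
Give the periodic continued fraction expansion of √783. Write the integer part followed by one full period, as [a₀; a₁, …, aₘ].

[27; 1, 54]

a₀ = ⌊√783⌋ = 27.
With m₀=0, d₀=1 and mₖ₊₁ = dₖaₖ − mₖ, dₖ₊₁ = (n − mₖ₊₁²)/dₖ, aₖ₊₁ = ⌊(a₀+mₖ₊₁)/dₖ₊₁⌋:
  k=1: m=27, d=54, a=1
  k=2: m=27, d=1, a=54
d=1 and a=2a₀=54 at k=2, so the next step gives (m, d) = (27, 54) again — its k=1 value — and the period has length 2.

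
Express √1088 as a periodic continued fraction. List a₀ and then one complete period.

[32; 1, 64]

a₀ = ⌊√1088⌋ = 32.
With m₀=0, d₀=1 and mₖ₊₁ = dₖaₖ − mₖ, dₖ₊₁ = (n − mₖ₊₁²)/dₖ, aₖ₊₁ = ⌊(a₀+mₖ₊₁)/dₖ₊₁⌋:
  k=1: m=32, d=64, a=1
  k=2: m=32, d=1, a=64
d=1 and a=2a₀=64 at k=2, so the next step gives (m, d) = (32, 64) again — its k=1 value — and the period has length 2.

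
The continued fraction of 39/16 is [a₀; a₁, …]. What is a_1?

39 = 2·16 + 7   →  a_0 = 2
16 = 2·7 + 2   →  a_1 = 2

2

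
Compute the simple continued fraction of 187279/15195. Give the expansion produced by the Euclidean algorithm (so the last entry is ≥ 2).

187279 = 12*15195 + 4939
15195 = 3*4939 + 378
4939 = 13*378 + 25
378 = 15*25 + 3
25 = 8*3 + 1
3 = 3*1 + 0  (stop)
So 187279/15195 = [12; 3, 13, 15, 8, 3].

[12; 3, 13, 15, 8, 3]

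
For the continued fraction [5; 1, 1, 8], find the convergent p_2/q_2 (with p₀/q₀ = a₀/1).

11/2

Using pₖ = aₖpₖ₋₁ + pₖ₋₂, qₖ = aₖqₖ₋₁ + qₖ₋₂ (with p₋₁=1, p₋₂=0, q₋₁=0, q₋₂=1):
  k=0: a=5, p=5, q=1
  k=1: a=1, p=6, q=1
  k=2: a=1, p=11, q=2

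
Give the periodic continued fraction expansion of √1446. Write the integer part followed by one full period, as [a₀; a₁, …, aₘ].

[38; 38, 76]

a₀ = ⌊√1446⌋ = 38.
With m₀=0, d₀=1 and mₖ₊₁ = dₖaₖ − mₖ, dₖ₊₁ = (n − mₖ₊₁²)/dₖ, aₖ₊₁ = ⌊(a₀+mₖ₊₁)/dₖ₊₁⌋:
  k=1: m=38, d=2, a=38
  k=2: m=38, d=1, a=76
d=1 and a=2a₀=76 at k=2, so the next step gives (m, d) = (38, 2) again — its k=1 value — and the period has length 2.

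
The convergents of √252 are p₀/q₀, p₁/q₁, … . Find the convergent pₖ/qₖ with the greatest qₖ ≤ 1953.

28209/1777

√252 = [15; 1, 6, 1, 30, …] (period length 4).
Convergents:
  p_0/q_0 = 15/1
  p_1/q_1 = 16/1
  p_2/q_2 = 111/7
  p_3/q_3 = 127/8
  p_4/q_4 = 3921/247
  p_5/q_5 = 4048/255
  p_6/q_6 = 28209/1777
  p_7/q_7 = 32257/2032
q_6 = 1777 ≤ 1953 < 2032 = q_7, so the answer is 28209/1777.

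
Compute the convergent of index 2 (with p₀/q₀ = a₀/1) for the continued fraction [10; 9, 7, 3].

Using pₖ = aₖpₖ₋₁ + pₖ₋₂, qₖ = aₖqₖ₋₁ + qₖ₋₂ (with p₋₁=1, p₋₂=0, q₋₁=0, q₋₂=1):
  k=0: a=10, p=10, q=1
  k=1: a=9, p=91, q=9
  k=2: a=7, p=647, q=64

647/64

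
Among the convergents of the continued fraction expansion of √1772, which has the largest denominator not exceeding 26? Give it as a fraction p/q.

884/21

√1772 = [42; 10, 1, 1, 20, 1, 1, 10, 84, …] (period length 8).
Convergents:
  p_0/q_0 = 42/1
  p_1/q_1 = 421/10
  p_2/q_2 = 463/11
  p_3/q_3 = 884/21
  p_4/q_4 = 18143/431
q_3 = 21 ≤ 26 < 431 = q_4, so the answer is 884/21.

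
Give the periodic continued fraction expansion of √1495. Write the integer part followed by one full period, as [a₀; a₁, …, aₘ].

[38; 1, 1, 1, 76]

a₀ = ⌊√1495⌋ = 38.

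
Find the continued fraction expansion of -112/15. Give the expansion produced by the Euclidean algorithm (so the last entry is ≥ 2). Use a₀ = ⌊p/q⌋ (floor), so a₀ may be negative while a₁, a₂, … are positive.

-112 = -8×15 + 8
15 = 1×8 + 7
8 = 1×7 + 1
7 = 7×1 + 0  (stop)
So -112/15 = [-8; 1, 1, 7].

[-8; 1, 1, 7]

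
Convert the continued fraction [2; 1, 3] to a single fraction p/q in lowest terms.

Fold from the inside: start with 3/1.
  1 + 1/3 = 4/3
  2 + 3/4 = 11/4

11/4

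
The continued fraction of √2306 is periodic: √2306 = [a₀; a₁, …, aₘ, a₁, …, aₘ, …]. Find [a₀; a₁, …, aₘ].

a₀ = ⌊√2306⌋ = 48.

[48; 48, 96]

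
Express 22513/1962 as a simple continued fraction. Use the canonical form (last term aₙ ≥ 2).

22513 = 11·1962 + 931
1962 = 2·931 + 100
931 = 9·100 + 31
100 = 3·31 + 7
31 = 4·7 + 3
7 = 2·3 + 1
3 = 3·1 + 0  (stop)
So 22513/1962 = [11; 2, 9, 3, 4, 2, 3].

[11; 2, 9, 3, 4, 2, 3]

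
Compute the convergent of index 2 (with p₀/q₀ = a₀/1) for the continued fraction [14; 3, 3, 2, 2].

Using pₖ = aₖpₖ₋₁ + pₖ₋₂, qₖ = aₖqₖ₋₁ + qₖ₋₂ (with p₋₁=1, p₋₂=0, q₋₁=0, q₋₂=1):
  k=0: a=14, p=14, q=1
  k=1: a=3, p=43, q=3
  k=2: a=3, p=143, q=10

143/10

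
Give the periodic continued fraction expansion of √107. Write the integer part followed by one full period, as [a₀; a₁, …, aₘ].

[10; 2, 1, 9, 1, 2, 20]

a₀ = ⌊√107⌋ = 10.
With m₀=0, d₀=1 and mₖ₊₁ = dₖaₖ − mₖ, dₖ₊₁ = (n − mₖ₊₁²)/dₖ, aₖ₊₁ = ⌊(a₀+mₖ₊₁)/dₖ₊₁⌋:
  k=1: m=10, d=7, a=2
  k=2: m=4, d=13, a=1
  k=3: m=9, d=2, a=9
  k=4: m=9, d=13, a=1
  k=5: m=4, d=7, a=2
  k=6: m=10, d=1, a=20
d=1 and a=2a₀=20 at k=6, so the next step gives (m, d) = (10, 7) again — its k=1 value — and the period has length 6.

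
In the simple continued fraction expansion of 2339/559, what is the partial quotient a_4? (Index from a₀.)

2339 = 4·559 + 103   →  a_0 = 4
559 = 5·103 + 44   →  a_1 = 5
103 = 2·44 + 15   →  a_2 = 2
44 = 2·15 + 14   →  a_3 = 2
15 = 1·14 + 1   →  a_4 = 1

1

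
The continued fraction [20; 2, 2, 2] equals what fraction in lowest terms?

245/12

Fold from the inside: start with 2/1.
  2 + 1/2 = 5/2
  2 + 2/5 = 12/5
  20 + 5/12 = 245/12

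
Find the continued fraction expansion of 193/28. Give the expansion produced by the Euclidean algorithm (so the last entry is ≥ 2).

193 = 6×28 + 25
28 = 1×25 + 3
25 = 8×3 + 1
3 = 3×1 + 0  (stop)
So 193/28 = [6; 1, 8, 3].

[6; 1, 8, 3]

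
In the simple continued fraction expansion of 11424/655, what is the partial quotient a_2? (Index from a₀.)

11424 = 17·655 + 289   →  a_0 = 17
655 = 2·289 + 77   →  a_1 = 2
289 = 3·77 + 58   →  a_2 = 3

3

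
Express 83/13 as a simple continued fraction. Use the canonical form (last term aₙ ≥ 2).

[6; 2, 1, 1, 2]

83 = 6×13 + 5
13 = 2×5 + 3
5 = 1×3 + 2
3 = 1×2 + 1
2 = 2×1 + 0  (stop)
So 83/13 = [6; 2, 1, 1, 2].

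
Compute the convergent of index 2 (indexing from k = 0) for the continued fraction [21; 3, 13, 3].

853/40

Using pₖ = aₖpₖ₋₁ + pₖ₋₂, qₖ = aₖqₖ₋₁ + qₖ₋₂ (with p₋₁=1, p₋₂=0, q₋₁=0, q₋₂=1):
  k=0: a=21, p=21, q=1
  k=1: a=3, p=64, q=3
  k=2: a=13, p=853, q=40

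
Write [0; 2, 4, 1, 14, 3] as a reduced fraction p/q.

227/500

Fold from the inside: start with 3/1.
  14 + 1/3 = 43/3
  1 + 3/43 = 46/43
  4 + 43/46 = 227/46
  2 + 46/227 = 500/227
  0 + 227/500 = 227/500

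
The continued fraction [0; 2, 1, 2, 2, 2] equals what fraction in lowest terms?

17/46

Fold from the inside: start with 2/1.
  2 + 1/2 = 5/2
  2 + 2/5 = 12/5
  1 + 5/12 = 17/12
  2 + 12/17 = 46/17
  0 + 17/46 = 17/46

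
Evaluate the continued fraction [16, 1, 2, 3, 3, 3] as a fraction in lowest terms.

Using pₖ = aₖpₖ₋₁ + pₖ₋₂ and qₖ = aₖqₖ₋₁ + qₖ₋₂:
  k=0: a=16, p=16, q=1
  k=1: a=1, p=17, q=1
  k=2: a=2, p=50, q=3
  k=3: a=3, p=167, q=10
  k=4: a=3, p=551, q=33
  k=5: a=3, p=1820, q=109

1820/109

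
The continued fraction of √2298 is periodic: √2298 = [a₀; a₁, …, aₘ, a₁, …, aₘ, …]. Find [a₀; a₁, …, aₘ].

a₀ = ⌊√2298⌋ = 47.
With m₀=0, d₀=1 and mₖ₊₁ = dₖaₖ − mₖ, dₖ₊₁ = (n − mₖ₊₁²)/dₖ, aₖ₊₁ = ⌊(a₀+mₖ₊₁)/dₖ₊₁⌋:
  k=1: m=47, d=89, a=1
  k=2: m=42, d=6, a=14
  k=3: m=42, d=89, a=1
  k=4: m=47, d=1, a=94
d=1 and a=2a₀=94 at k=4, so the next step gives (m, d) = (47, 89) again — its k=1 value — and the period has length 4.

[47; 1, 14, 1, 94]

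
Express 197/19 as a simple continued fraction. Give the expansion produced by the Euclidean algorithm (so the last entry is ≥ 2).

[10; 2, 1, 2, 2]

197 = 10×19 + 7
19 = 2×7 + 5
7 = 1×5 + 2
5 = 2×2 + 1
2 = 2×1 + 0  (stop)
So 197/19 = [10; 2, 1, 2, 2].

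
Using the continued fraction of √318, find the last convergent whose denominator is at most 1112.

19063/1069

√318 = [17; 1, 4, 1, 34, …] (period length 4).
Convergents:
  p_0/q_0 = 17/1
  p_1/q_1 = 18/1
  p_2/q_2 = 89/5
  p_3/q_3 = 107/6
  p_4/q_4 = 3727/209
  p_5/q_5 = 3834/215
  p_6/q_6 = 19063/1069
  p_7/q_7 = 22897/1284
q_6 = 1069 ≤ 1112 < 1284 = q_7, so the answer is 19063/1069.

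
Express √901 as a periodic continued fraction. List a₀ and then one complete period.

[30; 60]

a₀ = ⌊√901⌋ = 30.
With m₀=0, d₀=1 and mₖ₊₁ = dₖaₖ − mₖ, dₖ₊₁ = (n − mₖ₊₁²)/dₖ, aₖ₊₁ = ⌊(a₀+mₖ₊₁)/dₖ₊₁⌋:
  k=1: m=30, d=1, a=60
d=1 and a=2a₀=60 at k=1, so the next step gives (m, d) = (30, 1) again — its k=1 value — and the period has length 1.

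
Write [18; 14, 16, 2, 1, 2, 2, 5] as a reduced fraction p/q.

428412/23707

Using pₖ = aₖpₖ₋₁ + pₖ₋₂ and qₖ = aₖqₖ₋₁ + qₖ₋₂:
  k=0: a=18, p=18, q=1
  k=1: a=14, p=253, q=14
  k=2: a=16, p=4066, q=225
  k=3: a=2, p=8385, q=464
  k=4: a=1, p=12451, q=689
  k=5: a=2, p=33287, q=1842
  k=6: a=2, p=79025, q=4373
  k=7: a=5, p=428412, q=23707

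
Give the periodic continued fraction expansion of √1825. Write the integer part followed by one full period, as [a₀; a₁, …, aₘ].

[42; 1, 2, 1, 1, 2, 1, 84]

a₀ = ⌊√1825⌋ = 42.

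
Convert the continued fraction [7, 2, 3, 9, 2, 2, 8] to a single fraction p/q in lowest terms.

21170/2849

Using pₖ = aₖpₖ₋₁ + pₖ₋₂ and qₖ = aₖqₖ₋₁ + qₖ₋₂:
  k=0: a=7, p=7, q=1
  k=1: a=2, p=15, q=2
  k=2: a=3, p=52, q=7
  k=3: a=9, p=483, q=65
  k=4: a=2, p=1018, q=137
  k=5: a=2, p=2519, q=339
  k=6: a=8, p=21170, q=2849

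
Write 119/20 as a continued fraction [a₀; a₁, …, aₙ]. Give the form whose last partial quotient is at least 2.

119 = 5*20 + 19
20 = 1*19 + 1
19 = 19*1 + 0  (stop)
So 119/20 = [5; 1, 19].

[5; 1, 19]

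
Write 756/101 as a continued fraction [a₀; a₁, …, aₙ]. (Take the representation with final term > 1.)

[7; 2, 16, 3]

756 = 7·101 + 49
101 = 2·49 + 3
49 = 16·3 + 1
3 = 3·1 + 0  (stop)
So 756/101 = [7; 2, 16, 3].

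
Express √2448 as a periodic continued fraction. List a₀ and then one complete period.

[49; 2, 10, 2, 98]

a₀ = ⌊√2448⌋ = 49.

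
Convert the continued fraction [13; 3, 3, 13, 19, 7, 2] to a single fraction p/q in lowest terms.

Fold from the inside: start with 2/1.
  7 + 1/2 = 15/2
  19 + 2/15 = 287/15
  13 + 15/287 = 3746/287
  3 + 287/3746 = 11525/3746
  3 + 3746/11525 = 38321/11525
  13 + 11525/38321 = 509698/38321

509698/38321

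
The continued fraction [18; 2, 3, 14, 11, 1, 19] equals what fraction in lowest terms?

443057/24040

Using pₖ = aₖpₖ₋₁ + pₖ₋₂ and qₖ = aₖqₖ₋₁ + qₖ₋₂:
  k=0: a=18, p=18, q=1
  k=1: a=2, p=37, q=2
  k=2: a=3, p=129, q=7
  k=3: a=14, p=1843, q=100
  k=4: a=11, p=20402, q=1107
  k=5: a=1, p=22245, q=1207
  k=6: a=19, p=443057, q=24040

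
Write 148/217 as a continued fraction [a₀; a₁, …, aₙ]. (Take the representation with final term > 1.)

[0; 1, 2, 6, 1, 9]

148 = 0·217 + 148
217 = 1·148 + 69
148 = 2·69 + 10
69 = 6·10 + 9
10 = 1·9 + 1
9 = 9·1 + 0  (stop)
So 148/217 = [0; 1, 2, 6, 1, 9].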